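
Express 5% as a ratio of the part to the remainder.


5% means 5 parts out of 100; remainder = 95
Part : remainder = 5:95
GCD = 5
= 1:19

1:19


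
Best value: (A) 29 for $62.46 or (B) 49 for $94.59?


Deal A: $62.46/29 = $2.1538/unit
Deal B: $94.59/49 = $1.9304/unit
B is cheaper per unit
= Deal B

Deal B


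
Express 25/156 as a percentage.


Percentage = (part / whole) × 100
= (25 / 156) × 100
≈ 16.03%

16.03%


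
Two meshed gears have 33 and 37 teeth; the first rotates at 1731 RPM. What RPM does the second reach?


Gear ratio = 33:37 = 33:37
RPM_B = RPM_A × (teeth_A / teeth_B)
= 1731 × (33/37)
= 1543.9 RPM

1543.9 RPM


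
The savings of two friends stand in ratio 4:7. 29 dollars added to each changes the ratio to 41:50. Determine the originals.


Let A = 4k, B = 7k.
(4k + 29) / (7k + 29) = 41/50
Cross-multiply: 50(4k + 29) = 41(7k + 29)
200k + 1450 = 287k + 1189
200k - 287k = 1189 - 1450
-87k = -261
k = -261/-87 = 3
A = 4×3 = 12, B = 7×3 = 21
= A = 12, B = 21

A = 12, B = 21


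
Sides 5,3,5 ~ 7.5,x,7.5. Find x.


Scale factor = 7.5/5 = 1.5
Missing side = 3 × 1.5
= 4.5

4.5


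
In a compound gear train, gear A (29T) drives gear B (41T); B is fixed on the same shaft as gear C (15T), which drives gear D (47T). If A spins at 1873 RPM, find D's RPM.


Stage 1: RPM_B = RPM_A × t_A/t_B = 1873 × 29/41 = 54317/41 ≈ 1324.80
B and C share a shaft → RPM_C = RPM_B
Stage 2: RPM_D = RPM_C × t_C/t_D = RPM_A × (t_A×t_C)/(t_B×t_D)
Overall ratio = (29×15)/(41×47) = 435/1927
RPM_D = 1873 × 435/1927 = 814755/1927
≈ 422.81 RPM

422.81 RPM


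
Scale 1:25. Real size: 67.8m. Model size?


Model size = real / scale
= 67.8 / 25
= 2.7120 m

2.7120 m


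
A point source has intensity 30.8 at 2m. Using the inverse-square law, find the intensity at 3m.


I₁d₁² = I₂d₂²
I₂ = I₁ × (d₁/d₂)²
= 30.8 × (2/3)²
= 30.8 × 4/9
= 123.2/9
≈ 13.6889

13.6889


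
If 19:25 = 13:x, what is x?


Cross multiply: 19 × x = 25 × 13
19x = 325
x = 325 / 19
= 17.11

17.11


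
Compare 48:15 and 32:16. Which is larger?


48/15 = 3.2000
32/16 = 2.0000
3.2000 > 2.0000, so 48:15 is greater
= 48:15

48:15


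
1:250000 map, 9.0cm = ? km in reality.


Real distance = map distance × scale
= 9.0cm × 250000
= 2250000 cm = 22500.0 m
= 22.500 km

22.500 km


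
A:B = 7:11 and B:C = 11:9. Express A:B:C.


Match B: multiply A:B by 11 → 77:121
Multiply B:C by 11 → 121:99
Combined: 77:121:99
GCD = 11
= 7:11:9

7:11:9


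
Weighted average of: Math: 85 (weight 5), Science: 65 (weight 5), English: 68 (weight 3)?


Numerator = 85×5 + 65×5 + 68×3
= 425 + 325 + 204
= 954
Total weight = 13
Weighted avg = 954/13
= 73.38

73.38


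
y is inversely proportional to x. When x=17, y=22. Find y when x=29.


Inverse proportion: x × y = constant
k = 17 × 22 = 374
y₂ = k / 29 = 374 / 29
= 12.90

12.90


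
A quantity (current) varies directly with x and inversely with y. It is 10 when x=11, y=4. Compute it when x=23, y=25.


z = k·x/y
Solve for k using the known point: k = z·y/x = 10×4/11 = 40/11 ≈ 3.6364
Now evaluate at x=23, y=25:
z = k × 23 / 25 = (40 × 23) / (11 × 25) = 920/275
≈ 3.3455

3.3455


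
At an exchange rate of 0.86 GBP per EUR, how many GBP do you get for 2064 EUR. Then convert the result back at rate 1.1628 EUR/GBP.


Amount × rate = 2064 × 0.86 = 1775.04 GBP
Round-trip: 1775.04 × 1.1628 = 2064.02 EUR
= 1775.04 GBP, then 2064.02 EUR

1775.04 GBP, then 2064.02 EUR


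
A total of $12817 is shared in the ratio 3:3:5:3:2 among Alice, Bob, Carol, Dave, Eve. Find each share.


Total parts = 3 + 3 + 5 + 3 + 2 = 16
Alice: 12817 × 3/16 = 2403.19
Bob: 12817 × 3/16 = 2403.19
Carol: 12817 × 5/16 = 4005.31
Dave: 12817 × 3/16 = 2403.19
Eve: 12817 × 2/16 = 1602.13
= Alice: $2403.19, Bob: $2403.19, Carol: $4005.31, Dave: $2403.19, Eve: $1602.13

Alice: $2403.19, Bob: $2403.19, Carol: $4005.31, Dave: $2403.19, Eve: $1602.13


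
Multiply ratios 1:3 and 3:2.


Compound ratio = (1×3) : (3×2)
= 3:6
GCD = 3
= 1:2

1:2


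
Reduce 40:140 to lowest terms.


GCD(40, 140) = 20
40/20 : 140/20
= 2:7

2:7


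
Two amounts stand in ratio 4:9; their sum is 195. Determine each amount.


Let A = 4k, B = 9k.
4k + 9k = 195
13k = 195 → k = 195/13 = 15
A = 4×15 = 60, B = 9×15 = 135
= A = 60, B = 135

A = 60, B = 135


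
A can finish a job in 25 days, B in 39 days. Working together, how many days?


Rate of A = 1/25 per day
Rate of B = 1/39 per day
Combined rate = 1/25 + 1/39 = 64/975 ≈ 0.0656 per day
Days = 1 / combined rate = 975/64
≈ 15.23 days

15.23 days


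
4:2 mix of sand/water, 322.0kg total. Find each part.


Total parts = 4 + 2 = 6
sand: 322.0 × 4/6 = 214.7kg
water: 322.0 × 2/6 = 107.3kg
= 214.7kg and 107.3kg

214.7kg and 107.3kg


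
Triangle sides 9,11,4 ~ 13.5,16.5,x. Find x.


Scale factor = 13.5/9 = 1.5
Missing side = 4 × 1.5
= 6.0

6.0


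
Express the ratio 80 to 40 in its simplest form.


GCD(80, 40) = 40
80/40 : 40/40
= 2:1

2:1


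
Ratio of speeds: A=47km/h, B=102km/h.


Ratio = 47:102
GCD = 1
Simplified = 47:102
Time ratio (same distance) = 102:47
Speed ratio = 47:102

47:102


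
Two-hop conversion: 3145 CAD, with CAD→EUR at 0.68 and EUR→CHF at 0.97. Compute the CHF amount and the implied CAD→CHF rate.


Step 1: 3145 CAD × 0.68 = 2138.60 EUR
Step 2: 2138.60 EUR × 0.97 = 2074.44 CHF
Implied rate CAD→CHF = 0.68 × 0.97 = 0.6596
= 2074.44 CHF; implied rate 0.6596 CHF/CAD

2074.44 CHF; implied rate 0.6596 CHF/CAD


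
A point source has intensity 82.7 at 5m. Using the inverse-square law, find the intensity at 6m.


I₁d₁² = I₂d₂²
I₂ = I₁ × (d₁/d₂)²
= 82.7 × (5/6)²
= 82.7 × 25/36
= 2067.5/36
≈ 57.4306

57.4306


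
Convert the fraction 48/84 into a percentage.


Percentage = (part / whole) × 100
= (48 / 84) × 100
≈ 57.14%

57.14%


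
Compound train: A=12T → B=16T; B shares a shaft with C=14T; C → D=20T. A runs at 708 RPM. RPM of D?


Stage 1: RPM_B = RPM_A × t_A/t_B = 708 × 12/16 = 8496/16 = 531.00
B and C share a shaft → RPM_C = RPM_B
Stage 2: RPM_D = RPM_C × t_C/t_D = RPM_A × (t_A×t_C)/(t_B×t_D)
Overall ratio = (12×14)/(16×20) = 168/320
RPM_D = 708 × 168/320 = 118944/320
= 371.70 RPM

371.70 RPM


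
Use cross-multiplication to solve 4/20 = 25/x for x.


Cross multiply: 4 × x = 20 × 25
4x = 500
x = 500 / 4
= 125.00

125.00


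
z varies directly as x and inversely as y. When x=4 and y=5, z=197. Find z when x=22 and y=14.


z = k·x/y
Solve for k using the known point: k = z·y/x = 197×5/4 = 985/4 = 246.2500
Now evaluate at x=22, y=14:
z = k × 22 / 14 = (985 × 22) / (4 × 14) = 21670/56
≈ 386.9643

386.9643


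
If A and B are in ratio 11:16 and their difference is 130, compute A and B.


Let A = 11k, B = 16k.
16k - 11k = 130
5k = 130 → k = 130/5 = 26
A = 11×26 = 286, B = 16×26 = 416
= A = 286, B = 416

A = 286, B = 416


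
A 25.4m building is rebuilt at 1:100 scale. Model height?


Model size = real / scale
= 25.4 / 100
= 0.2540 m

0.2540 m


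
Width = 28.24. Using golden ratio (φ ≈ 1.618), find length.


φ = (1 + √5) / 2 ≈ 1.618
Length = width × φ = 28.24 × 1.618 = 45.69232
≈ 45.69

45.69


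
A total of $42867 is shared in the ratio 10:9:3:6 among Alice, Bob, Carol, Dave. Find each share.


Total parts = 10 + 9 + 3 + 6 = 28
Alice: 42867 × 10/28 = 15309.64
Bob: 42867 × 9/28 = 13778.68
Carol: 42867 × 3/28 = 4592.89
Dave: 42867 × 6/28 = 9185.79
= Alice: $15309.64, Bob: $13778.68, Carol: $4592.89, Dave: $9185.79

Alice: $15309.64, Bob: $13778.68, Carol: $4592.89, Dave: $9185.79


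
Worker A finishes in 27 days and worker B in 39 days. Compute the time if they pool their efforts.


Rate of A = 1/27 per day
Rate of B = 1/39 per day
Combined rate = 1/27 + 1/39 = 66/1053 ≈ 0.0627 per day
Days = 1 / combined rate = 1053/66
≈ 15.95 days

15.95 days


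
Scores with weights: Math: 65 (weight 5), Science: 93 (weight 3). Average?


Numerator = 65×5 + 93×3
= 325 + 279
= 604
Total weight = 8
Weighted avg = 604/8
= 75.50

75.50


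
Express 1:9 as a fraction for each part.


Total parts = 1 + 9 = 10
First part: 1/10 = 1/10
Second part: 9/10 = 9/10
= 1/10 and 9/10

1/10 and 9/10


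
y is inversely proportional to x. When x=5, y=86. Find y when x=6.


Inverse proportion: x × y = constant
k = 5 × 86 = 430
y₂ = k / 6 = 430 / 6
= 71.67

71.67


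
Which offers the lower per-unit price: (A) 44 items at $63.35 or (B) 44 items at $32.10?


Deal A: $63.35/44 = $1.4398/unit
Deal B: $32.10/44 = $0.7295/unit
B is cheaper per unit
= Deal B

Deal B


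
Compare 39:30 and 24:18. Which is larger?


39/30 = 1.3000
24/18 = 1.3333
1.3000 < 1.3333, so 39:30 is less
= 24:18

24:18


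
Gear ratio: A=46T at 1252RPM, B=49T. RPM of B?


Gear ratio = 46:49 = 46:49
RPM_B = RPM_A × (teeth_A / teeth_B)
= 1252 × (46/49)
= 1175.3 RPM

1175.3 RPM


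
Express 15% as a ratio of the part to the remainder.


15% means 15 parts out of 100; remainder = 85
Part : remainder = 15:85
GCD = 5
= 3:17

3:17


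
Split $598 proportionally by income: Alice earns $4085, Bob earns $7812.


Total income = 4085 + 7812 = $11897
Alice: $598 × 4085/11897 = $205.33
Bob: $598 × 7812/11897 = $392.67
= Alice: $205.33, Bob: $392.67

Alice: $205.33, Bob: $392.67


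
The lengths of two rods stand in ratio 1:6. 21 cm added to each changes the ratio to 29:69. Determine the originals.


Let A = 1k, B = 6k.
(1k + 21) / (6k + 21) = 29/69
Cross-multiply: 69(1k + 21) = 29(6k + 21)
69k + 1449 = 174k + 609
69k - 174k = 609 - 1449
-105k = -840
k = -840/-105 = 8
A = 1×8 = 8, B = 6×8 = 48
= A = 8, B = 48

A = 8, B = 48


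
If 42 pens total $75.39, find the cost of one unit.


Unit rate = total / quantity
= 75.39 / 42
= $1.80 per unit

$1.80 per unit


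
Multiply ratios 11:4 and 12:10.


Compound ratio = (11×12) : (4×10)
= 132:40
GCD = 4
= 33:10

33:10


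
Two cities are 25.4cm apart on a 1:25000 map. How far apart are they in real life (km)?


Real distance = map distance × scale
= 25.4cm × 25000
= 635000 cm = 6350.0 m
= 6.350 km

6.350 km


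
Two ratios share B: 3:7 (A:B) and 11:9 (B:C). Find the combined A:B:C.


Match B: multiply A:B by 11 → 33:77
Multiply B:C by 7 → 77:63
Combined: 33:77:63
GCD = 1
= 33:77:63

33:77:63


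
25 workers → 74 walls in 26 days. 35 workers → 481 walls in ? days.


Days ∝ work / workers, so d₂ = d₁ × (m₁/m₂) × (w₂/w₁)
Workers factor (inverse): 25/35 ≈ 0.7143
Work factor (direct): 481/74 = 6.5000
d₂ = 26 × 25/35 × 481/74 = (26 × 25 × 481) / (35 × 74) = 312650/2590
≈ 120.71 days

120.71 days


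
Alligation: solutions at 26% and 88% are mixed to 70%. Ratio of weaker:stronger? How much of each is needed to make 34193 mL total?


Let x parts of 26% mix with y parts of 88%.
26x + 88y = 70(x + y)
26x + 88y = 70x + 70y
x(26 - 70) = y(70 - 88)
x/y = (88 - 70)/(70 - 26) = 18/44
Simplify: 9:22
Total parts = 31; one part = 34193/31 = 1103.00 mL
26% solution: 9×1103.00 = 9927.00 mL
88% solution: 22×1103.00 = 24266.00 mL
= ratio 9:22; 9927.00 mL and 24266.00 mL

ratio 9:22; 9927.00 mL and 24266.00 mL


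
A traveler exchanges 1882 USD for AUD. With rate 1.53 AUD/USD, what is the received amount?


Amount × rate = 1882 × 1.53
= 2879.46 AUD

2879.46 AUD


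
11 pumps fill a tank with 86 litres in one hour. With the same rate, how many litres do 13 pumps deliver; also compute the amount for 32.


Direct proportion: y/x = constant
k = 86/11 ≈ 7.8182
y at x=13: k × 13 = 86 × 13 / 11 = 1118/11 ≈ 101.64
y at x=32: k × 32 = 86 × 32 / 11 = 2752/11 ≈ 250.18
= 101.64 and 250.18

101.64 and 250.18


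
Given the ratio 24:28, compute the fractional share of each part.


Total parts = 24 + 28 = 52
First part: 24/52 = 6/13
Second part: 28/52 = 7/13
= 6/13 and 7/13

6/13 and 7/13


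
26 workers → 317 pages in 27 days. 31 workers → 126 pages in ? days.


Days ∝ work / workers, so d₂ = d₁ × (m₁/m₂) × (w₂/w₁)
Workers factor (inverse): 26/31 ≈ 0.8387
Work factor (direct): 126/317 ≈ 0.3975
d₂ = 27 × 26/31 × 126/317 = (27 × 26 × 126) / (31 × 317) = 88452/9827
≈ 9.00 days

9.00 days


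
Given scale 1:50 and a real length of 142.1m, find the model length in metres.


Model size = real / scale
= 142.1 / 50
= 2.8420 m

2.8420 m


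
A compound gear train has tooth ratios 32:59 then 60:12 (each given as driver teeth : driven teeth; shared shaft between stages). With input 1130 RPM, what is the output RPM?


Stage 1: RPM_B = RPM_A × t_A/t_B = 1130 × 32/59 = 36160/59 ≈ 612.88
B and C share a shaft → RPM_C = RPM_B
Stage 2: RPM_D = RPM_C × t_C/t_D = RPM_A × (t_A×t_C)/(t_B×t_D)
Overall ratio = (32×60)/(59×12) = 1920/708
RPM_D = 1130 × 1920/708 = 2169600/708
≈ 3064.41 RPM

3064.41 RPM


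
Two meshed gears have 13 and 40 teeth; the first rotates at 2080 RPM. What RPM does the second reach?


Gear ratio = 13:40 = 13:40
RPM_B = RPM_A × (teeth_A / teeth_B)
= 2080 × (13/40)
= 676.0 RPM

676.0 RPM


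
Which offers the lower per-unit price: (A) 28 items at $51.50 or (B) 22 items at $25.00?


Deal A: $51.50/28 = $1.8393/unit
Deal B: $25.00/22 = $1.1364/unit
B is cheaper per unit
= Deal B

Deal B


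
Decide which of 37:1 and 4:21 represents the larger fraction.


37/1 = 37.0000
4/21 = 0.1905
37.0000 > 0.1905, so 37:1 is greater
= 37:1

37:1


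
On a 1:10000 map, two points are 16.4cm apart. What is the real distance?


Real distance = map distance × scale
= 16.4cm × 10000
= 164000 cm = 1640.0 m
= 1.640 km

1.640 km


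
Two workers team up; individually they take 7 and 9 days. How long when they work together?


Rate of A = 1/7 per day
Rate of B = 1/9 per day
Combined rate = 1/7 + 1/9 = 16/63 ≈ 0.2540 per day
Days = 1 / combined rate = 63/16
≈ 3.94 days

3.94 days


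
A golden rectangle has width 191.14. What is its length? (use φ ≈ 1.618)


φ = (1 + √5) / 2 ≈ 1.618
Length = width × φ = 191.14 × 1.618 = 309.26452
≈ 309.26

309.26


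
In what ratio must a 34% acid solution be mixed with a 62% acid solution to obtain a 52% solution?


Let x parts of 34% mix with y parts of 62%.
34x + 62y = 52(x + y)
34x + 62y = 52x + 52y
x(34 - 52) = y(52 - 62)
x/y = (62 - 52)/(52 - 34) = 10/18
Simplify: 5:9
= 5:9

5:9


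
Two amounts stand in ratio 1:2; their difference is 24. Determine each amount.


Let A = 1k, B = 2k.
2k - 1k = 24
1k = 24 → k = 24/1 = 24
A = 1×24 = 24, B = 2×24 = 48
= A = 24, B = 48

A = 24, B = 48


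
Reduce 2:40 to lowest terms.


GCD(2, 40) = 2
2/2 : 40/2
= 1:20

1:20


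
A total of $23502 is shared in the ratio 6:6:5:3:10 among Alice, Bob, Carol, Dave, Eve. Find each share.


Total parts = 6 + 6 + 5 + 3 + 10 = 30
Alice: 23502 × 6/30 = 4700.40
Bob: 23502 × 6/30 = 4700.40
Carol: 23502 × 5/30 = 3917.00
Dave: 23502 × 3/30 = 2350.20
Eve: 23502 × 10/30 = 7834.00
= Alice: $4700.40, Bob: $4700.40, Carol: $3917.00, Dave: $2350.20, Eve: $7834.00

Alice: $4700.40, Bob: $4700.40, Carol: $3917.00, Dave: $2350.20, Eve: $7834.00


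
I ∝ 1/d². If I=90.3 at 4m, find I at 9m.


I₁d₁² = I₂d₂²
I₂ = I₁ × (d₁/d₂)²
= 90.3 × (4/9)²
= 90.3 × 16/81
= 1444.8/81
≈ 17.8370

17.8370


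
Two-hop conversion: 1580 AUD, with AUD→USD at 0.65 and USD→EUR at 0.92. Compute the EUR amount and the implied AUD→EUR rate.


Step 1: 1580 AUD × 0.65 = 1027.00 USD
Step 2: 1027.00 USD × 0.92 = 944.84 EUR
Implied rate AUD→EUR = 0.65 × 0.92 = 0.5980
= 944.84 EUR; implied rate 0.5980 EUR/AUD

944.84 EUR; implied rate 0.5980 EUR/AUD


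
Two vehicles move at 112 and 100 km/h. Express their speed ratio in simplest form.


Ratio = 112:100
GCD = 4
Simplified = 28:25
Time ratio (same distance) = 25:28
Speed ratio = 28:25

28:25


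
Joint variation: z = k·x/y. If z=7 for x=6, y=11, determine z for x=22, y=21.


z = k·x/y
Solve for k using the known point: k = z·y/x = 7×11/6 = 77/6 ≈ 12.8333
Now evaluate at x=22, y=21:
z = k × 22 / 21 = (77 × 22) / (6 × 21) = 1694/126
≈ 13.4444

13.4444


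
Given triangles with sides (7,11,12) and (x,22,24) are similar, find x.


Scale factor = 22/11 = 2
Missing side = 7 × 2
= 14.0

14.0


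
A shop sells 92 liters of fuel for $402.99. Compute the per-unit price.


Unit rate = total / quantity
= 402.99 / 92
= $4.38 per unit

$4.38 per unit


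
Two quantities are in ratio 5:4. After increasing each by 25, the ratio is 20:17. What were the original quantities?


Let A = 5k, B = 4k.
(5k + 25) / (4k + 25) = 20/17
Cross-multiply: 17(5k + 25) = 20(4k + 25)
85k + 425 = 80k + 500
85k - 80k = 500 - 425
5k = 75
k = 75/5 = 15
A = 5×15 = 75, B = 4×15 = 60
= A = 75, B = 60

A = 75, B = 60


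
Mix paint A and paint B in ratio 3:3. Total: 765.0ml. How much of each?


Total parts = 3 + 3 = 6
paint A: 765.0 × 3/6 = 382.5ml
paint B: 765.0 × 3/6 = 382.5ml
= 382.5ml and 382.5ml

382.5ml and 382.5ml


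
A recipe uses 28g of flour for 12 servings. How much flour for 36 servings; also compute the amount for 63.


Direct proportion: y/x = constant
k = 28/12 ≈ 2.3333
y at x=36: k × 36 = 28 × 36 / 12 = 1008/12 = 84.00
y at x=63: k × 63 = 28 × 63 / 12 = 1764/12 = 147.00
= 84.00 and 147.00

84.00 and 147.00


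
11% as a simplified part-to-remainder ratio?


11% means 11 parts out of 100; remainder = 89
Part : remainder = 11:89
GCD = 1
= 11:89

11:89


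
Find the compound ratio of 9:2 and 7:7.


Compound ratio = (9×7) : (2×7)
= 63:14
GCD = 7
= 9:2

9:2


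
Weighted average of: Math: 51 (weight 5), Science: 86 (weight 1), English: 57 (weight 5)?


Numerator = 51×5 + 86×1 + 57×5
= 255 + 86 + 285
= 626
Total weight = 11
Weighted avg = 626/11
= 56.91

56.91


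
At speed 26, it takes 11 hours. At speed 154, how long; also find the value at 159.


Inverse proportion: x × y = constant
k = 26 × 11 = 286
At x=154: k/154 = 1.86
At x=159: k/159 = 1.80
= 1.86 and 1.80

1.86 and 1.80


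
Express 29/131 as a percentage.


Percentage = (part / whole) × 100
= (29 / 131) × 100
≈ 22.14%

22.14%


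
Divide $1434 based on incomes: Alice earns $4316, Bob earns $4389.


Total income = 4316 + 4389 = $8705
Alice: $1434 × 4316/8705 = $710.99
Bob: $1434 × 4389/8705 = $723.01
= Alice: $710.99, Bob: $723.01

Alice: $710.99, Bob: $723.01


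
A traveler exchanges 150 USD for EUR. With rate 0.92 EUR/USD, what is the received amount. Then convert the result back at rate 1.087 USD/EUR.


Amount × rate = 150 × 0.92 = 138.00 EUR
Round-trip: 138.00 × 1.087 = 150.01 USD
= 138.00 EUR, then 150.01 USD

138.00 EUR, then 150.01 USD


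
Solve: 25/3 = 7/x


Cross multiply: 25 × x = 3 × 7
25x = 21
x = 21 / 25
= 0.84

0.84


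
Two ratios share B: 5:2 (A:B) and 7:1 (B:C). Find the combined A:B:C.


Match B: multiply A:B by 7 → 35:14
Multiply B:C by 2 → 14:2
Combined: 35:14:2
GCD = 1
= 35:14:2

35:14:2


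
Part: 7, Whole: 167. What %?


Percentage = (part / whole) × 100
= (7 / 167) × 100
≈ 4.19%

4.19%


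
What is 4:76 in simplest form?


GCD(4, 76) = 4
4/4 : 76/4
= 1:19

1:19


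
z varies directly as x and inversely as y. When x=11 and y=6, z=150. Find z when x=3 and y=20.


z = k·x/y
Solve for k using the known point: k = z·y/x = 150×6/11 = 900/11 ≈ 81.8182
Now evaluate at x=3, y=20:
z = k × 3 / 20 = (900 × 3) / (11 × 20) = 2700/220
≈ 12.2727

12.2727


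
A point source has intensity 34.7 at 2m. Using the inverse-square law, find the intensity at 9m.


I₁d₁² = I₂d₂²
I₂ = I₁ × (d₁/d₂)²
= 34.7 × (2/9)²
= 34.7 × 4/81
= 138.8/81
≈ 1.7136

1.7136


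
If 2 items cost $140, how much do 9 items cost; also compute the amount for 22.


Direct proportion: y/x = constant
k = 140/2 = 70.0000
y at x=9: k × 9 = 140 × 9 / 2 = 1260/2 = 630.00
y at x=22: k × 22 = 140 × 22 / 2 = 3080/2 = 1540.00
= 630.00 and 1540.00

630.00 and 1540.00


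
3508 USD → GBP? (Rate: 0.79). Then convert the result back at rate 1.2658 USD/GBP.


Amount × rate = 3508 × 0.79 = 2771.32 GBP
Round-trip: 2771.32 × 1.2658 = 3507.94 USD
= 2771.32 GBP, then 3507.94 USD

2771.32 GBP, then 3507.94 USD


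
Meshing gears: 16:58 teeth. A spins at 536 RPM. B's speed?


Gear ratio = 16:58 = 8:29
RPM_B = RPM_A × (teeth_A / teeth_B)
= 536 × (16/58)
= 147.9 RPM

147.9 RPM


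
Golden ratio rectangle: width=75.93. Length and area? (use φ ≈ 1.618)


φ = (1 + √5) / 2 ≈ 1.618
Length = width × φ = 75.93 × 1.618 = 122.85474
≈ 122.85
Area = width × length = 75.93 × 122.85474 = 9328.3604082 ≈ 9328.36
= Length: 122.85, Area: 9328.36

Length: 122.85, Area: 9328.36


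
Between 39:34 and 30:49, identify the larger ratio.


39/34 = 1.1471
30/49 = 0.6122
1.1471 > 0.6122, so 39:34 is greater
= 39:34

39:34


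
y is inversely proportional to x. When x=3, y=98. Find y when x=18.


Inverse proportion: x × y = constant
k = 3 × 98 = 294
y₂ = k / 18 = 294 / 18
= 16.33

16.33


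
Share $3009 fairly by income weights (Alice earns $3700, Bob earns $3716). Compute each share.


Total income = 3700 + 3716 = $7416
Alice: $3009 × 3700/7416 = $1501.25
Bob: $3009 × 3716/7416 = $1507.75
= Alice: $1501.25, Bob: $1507.75

Alice: $1501.25, Bob: $1507.75


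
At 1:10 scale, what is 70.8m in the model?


Model size = real / scale
= 70.8 / 10
= 7.0800 m

7.0800 m


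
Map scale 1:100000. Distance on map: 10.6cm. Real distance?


Real distance = map distance × scale
= 10.6cm × 100000
= 1060000 cm = 10600.0 m
= 10.600 km

10.600 km


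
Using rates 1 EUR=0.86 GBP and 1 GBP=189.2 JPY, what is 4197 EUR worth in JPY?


Step 1: 4197 EUR × 0.86 = 3609.42 GBP
Step 2: 3609.42 GBP × 189.2 = 682902.26 JPY
Implied rate EUR→JPY = 0.86 × 189.2 = 162.7120
= 682902.26 JPY

682902.26 JPY


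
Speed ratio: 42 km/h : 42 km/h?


Ratio = 42:42
GCD = 42
Simplified = 1:1
Time ratio (same distance) = 1:1
Speed ratio = 1:1

1:1


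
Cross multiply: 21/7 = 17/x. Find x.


Cross multiply: 21 × x = 7 × 17
21x = 119
x = 119 / 21
= 5.67

5.67


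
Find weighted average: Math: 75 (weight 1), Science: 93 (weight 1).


Numerator = 75×1 + 93×1
= 75 + 93
= 168
Total weight = 2
Weighted avg = 168/2
= 84.00

84.00


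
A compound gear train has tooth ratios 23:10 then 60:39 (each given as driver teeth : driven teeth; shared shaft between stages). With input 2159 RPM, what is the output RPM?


Stage 1: RPM_B = RPM_A × t_A/t_B = 2159 × 23/10 = 49657/10 = 4965.70
B and C share a shaft → RPM_C = RPM_B
Stage 2: RPM_D = RPM_C × t_C/t_D = RPM_A × (t_A×t_C)/(t_B×t_D)
Overall ratio = (23×60)/(10×39) = 1380/390
RPM_D = 2159 × 1380/390 = 2979420/390
≈ 7639.54 RPM

7639.54 RPM


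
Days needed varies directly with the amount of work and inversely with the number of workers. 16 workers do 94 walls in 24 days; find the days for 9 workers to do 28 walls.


Days ∝ work / workers, so d₂ = d₁ × (m₁/m₂) × (w₂/w₁)
Workers factor (inverse): 16/9 ≈ 1.7778
Work factor (direct): 28/94 ≈ 0.2979
d₂ = 24 × 16/9 × 28/94 = (24 × 16 × 28) / (9 × 94) = 10752/846
≈ 12.71 days

12.71 days


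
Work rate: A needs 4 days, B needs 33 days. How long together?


Rate of A = 1/4 per day
Rate of B = 1/33 per day
Combined rate = 1/4 + 1/33 = 37/132 ≈ 0.2803 per day
Days = 1 / combined rate = 132/37
≈ 3.57 days

3.57 days


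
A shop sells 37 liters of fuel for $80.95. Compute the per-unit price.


Unit rate = total / quantity
= 80.95 / 37
= $2.19 per unit

$2.19 per unit


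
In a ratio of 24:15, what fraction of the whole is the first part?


Total parts = 24 + 15 = 39
First part: 24/39 = 8/13
= 8/13

8/13


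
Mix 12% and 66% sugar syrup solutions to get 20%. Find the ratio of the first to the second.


Let x parts of 12% mix with y parts of 66%.
12x + 66y = 20(x + y)
12x + 66y = 20x + 20y
x(12 - 20) = y(20 - 66)
x/y = (66 - 20)/(20 - 12) = 46/8
Simplify: 23:4
= 23:4

23:4


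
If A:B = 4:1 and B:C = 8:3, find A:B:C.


Match B: multiply A:B by 8 → 32:8
Multiply B:C by 1 → 8:3
Combined: 32:8:3
GCD = 1
= 32:8:3

32:8:3


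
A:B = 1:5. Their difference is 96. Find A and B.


Let A = 1k, B = 5k.
5k - 1k = 96
4k = 96 → k = 96/4 = 24
A = 1×24 = 24, B = 5×24 = 120
= A = 24, B = 120

A = 24, B = 120


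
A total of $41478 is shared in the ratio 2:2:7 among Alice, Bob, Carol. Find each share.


Total parts = 2 + 2 + 7 = 11
Alice: 41478 × 2/11 = 7541.45
Bob: 41478 × 2/11 = 7541.45
Carol: 41478 × 7/11 = 26395.09
= Alice: $7541.45, Bob: $7541.45, Carol: $26395.09

Alice: $7541.45, Bob: $7541.45, Carol: $26395.09


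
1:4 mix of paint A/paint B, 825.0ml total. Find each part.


Total parts = 1 + 4 = 5
paint A: 825.0 × 1/5 = 165.0ml
paint B: 825.0 × 4/5 = 660.0ml
= 165.0ml and 660.0ml

165.0ml and 660.0ml


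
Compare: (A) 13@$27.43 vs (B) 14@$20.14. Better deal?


Deal A: $27.43/13 = $2.1100/unit
Deal B: $20.14/14 = $1.4386/unit
B is cheaper per unit
= Deal B

Deal B


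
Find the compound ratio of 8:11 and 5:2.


Compound ratio = (8×5) : (11×2)
= 40:22
GCD = 2
= 20:11

20:11


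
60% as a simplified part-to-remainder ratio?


60% means 60 parts out of 100; remainder = 40
Part : remainder = 60:40
GCD = 20
= 3:2

3:2


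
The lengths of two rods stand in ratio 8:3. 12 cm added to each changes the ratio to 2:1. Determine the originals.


Let A = 8k, B = 3k.
(8k + 12) / (3k + 12) = 2/1
Cross-multiply: 1(8k + 12) = 2(3k + 12)
8k + 12 = 6k + 24
8k - 6k = 24 - 12
2k = 12
k = 12/2 = 6
A = 8×6 = 48, B = 3×6 = 18
= A = 48, B = 18

A = 48, B = 18


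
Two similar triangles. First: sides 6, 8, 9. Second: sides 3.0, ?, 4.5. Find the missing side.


Scale factor = 3.0/6 = 0.5
Missing side = 8 × 0.5
= 4.0

4.0


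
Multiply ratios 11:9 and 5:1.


Compound ratio = (11×5) : (9×1)
= 55:9
GCD = 1
= 55:9

55:9


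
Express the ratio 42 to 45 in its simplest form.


GCD(42, 45) = 3
42/3 : 45/3
= 14:15

14:15


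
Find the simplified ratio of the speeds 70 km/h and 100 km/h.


Ratio = 70:100
GCD = 10
Simplified = 7:10
Time ratio (same distance) = 10:7
Speed ratio = 7:10

7:10


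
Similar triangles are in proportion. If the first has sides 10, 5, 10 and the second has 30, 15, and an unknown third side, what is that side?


Scale factor = 30/10 = 3
Missing side = 10 × 3
= 30.0

30.0


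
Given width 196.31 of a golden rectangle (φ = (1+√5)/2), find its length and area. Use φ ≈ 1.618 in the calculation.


φ = (1 + √5) / 2 ≈ 1.618
Length = width × φ = 196.31 × 1.618 = 317.62958
≈ 317.63
Area = width × length = 196.31 × 317.62958 = 62353.8628498 ≈ 62353.86
= Length: 317.63, Area: 62353.86

Length: 317.63, Area: 62353.86


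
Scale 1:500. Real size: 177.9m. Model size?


Model size = real / scale
= 177.9 / 500
= 0.3558 m

0.3558 m


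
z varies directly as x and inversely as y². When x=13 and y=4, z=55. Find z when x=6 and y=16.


z = k·x/y²
Solve for k using the known point: k = z·y²/x = 55×16/13 = 880/13 ≈ 67.6923
Now evaluate at x=6, y=16:
z = k × 6 / 256 = (880 × 6) / (13 × 256) = 5280/3328
≈ 1.5865

1.5865


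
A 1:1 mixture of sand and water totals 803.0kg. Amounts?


Total parts = 1 + 1 = 2
sand: 803.0 × 1/2 = 401.5kg
water: 803.0 × 1/2 = 401.5kg
= 401.5kg and 401.5kg

401.5kg and 401.5kg


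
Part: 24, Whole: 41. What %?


Percentage = (part / whole) × 100
= (24 / 41) × 100
≈ 58.54%

58.54%


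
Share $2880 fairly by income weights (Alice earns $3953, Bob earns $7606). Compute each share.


Total income = 3953 + 7606 = $11559
Alice: $2880 × 3953/11559 = $984.92
Bob: $2880 × 7606/11559 = $1895.08
= Alice: $984.92, Bob: $1895.08

Alice: $984.92, Bob: $1895.08


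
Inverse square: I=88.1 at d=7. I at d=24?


I₁d₁² = I₂d₂²
I₂ = I₁ × (d₁/d₂)²
= 88.1 × (7/24)²
= 88.1 × 49/576
= 4316.9/576
≈ 7.4946

7.4946


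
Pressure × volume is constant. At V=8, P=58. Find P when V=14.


Inverse proportion: x × y = constant
k = 8 × 58 = 464
y₂ = k / 14 = 464 / 14
= 33.14

33.14


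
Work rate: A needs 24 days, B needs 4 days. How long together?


Rate of A = 1/24 per day
Rate of B = 1/4 per day
Combined rate = 1/24 + 1/4 = 28/96 ≈ 0.2917 per day
Days = 1 / combined rate = 96/28
≈ 3.43 days

3.43 days


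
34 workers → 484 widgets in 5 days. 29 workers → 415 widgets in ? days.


Days ∝ work / workers, so d₂ = d₁ × (m₁/m₂) × (w₂/w₁)
Workers factor (inverse): 34/29 ≈ 1.1724
Work factor (direct): 415/484 ≈ 0.8574
d₂ = 5 × 34/29 × 415/484 = (5 × 34 × 415) / (29 × 484) = 70550/14036
≈ 5.03 days

5.03 days


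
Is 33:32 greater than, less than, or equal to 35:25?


33/32 = 1.0312
35/25 = 1.4000
1.0312 < 1.4000, so 33:32 is less
= less than

less than


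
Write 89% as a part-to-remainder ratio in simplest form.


89% means 89 parts out of 100; remainder = 11
Part : remainder = 89:11
GCD = 1
= 89:11

89:11


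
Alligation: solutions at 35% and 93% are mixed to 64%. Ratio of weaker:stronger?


Let x parts of 35% mix with y parts of 93%.
35x + 93y = 64(x + y)
35x + 93y = 64x + 64y
x(35 - 64) = y(64 - 93)
x/y = (93 - 64)/(64 - 35) = 29/29
Simplify: 1:1
= 1:1

1:1


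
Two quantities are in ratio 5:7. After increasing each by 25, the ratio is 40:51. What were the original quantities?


Let A = 5k, B = 7k.
(5k + 25) / (7k + 25) = 40/51
Cross-multiply: 51(5k + 25) = 40(7k + 25)
255k + 1275 = 280k + 1000
255k - 280k = 1000 - 1275
-25k = -275
k = -275/-25 = 11
A = 5×11 = 55, B = 7×11 = 77
= A = 55, B = 77

A = 55, B = 77


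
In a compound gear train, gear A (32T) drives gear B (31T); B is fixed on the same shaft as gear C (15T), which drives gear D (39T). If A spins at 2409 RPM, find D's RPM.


Stage 1: RPM_B = RPM_A × t_A/t_B = 2409 × 32/31 = 77088/31 ≈ 2486.71
B and C share a shaft → RPM_C = RPM_B
Stage 2: RPM_D = RPM_C × t_C/t_D = RPM_A × (t_A×t_C)/(t_B×t_D)
Overall ratio = (32×15)/(31×39) = 480/1209
RPM_D = 2409 × 480/1209 = 1156320/1209
≈ 956.43 RPM

956.43 RPM


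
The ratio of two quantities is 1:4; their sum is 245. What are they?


Let A = 1k, B = 4k.
1k + 4k = 245
5k = 245 → k = 245/5 = 49
A = 1×49 = 49, B = 4×49 = 196
= A = 49, B = 196

A = 49, B = 196


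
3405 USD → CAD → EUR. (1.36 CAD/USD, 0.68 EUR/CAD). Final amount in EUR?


Step 1: 3405 USD × 1.36 = 4630.80 CAD
Step 2: 4630.80 CAD × 0.68 = 3148.94 EUR
Implied rate USD→EUR = 1.36 × 0.68 = 0.9248
= 3148.94 EUR

3148.94 EUR


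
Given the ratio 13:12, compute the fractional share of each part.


Total parts = 13 + 12 = 25
First part: 13/25 = 13/25
Second part: 12/25 = 12/25
= 13/25 and 12/25

13/25 and 12/25


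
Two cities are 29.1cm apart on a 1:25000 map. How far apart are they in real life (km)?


Real distance = map distance × scale
= 29.1cm × 25000
= 727500 cm = 7275.0 m
= 7.275 km

7.275 km


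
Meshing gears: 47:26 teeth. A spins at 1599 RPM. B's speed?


Gear ratio = 47:26 = 47:26
RPM_B = RPM_A × (teeth_A / teeth_B)
= 1599 × (47/26)
= 2890.5 RPM

2890.5 RPM


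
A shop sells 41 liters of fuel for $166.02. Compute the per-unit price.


Unit rate = total / quantity
= 166.02 / 41
= $4.05 per unit

$4.05 per unit


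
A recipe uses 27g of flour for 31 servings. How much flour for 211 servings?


Direct proportion: y/x = constant
k = 27/31 ≈ 0.8710
y₂ = k × 211 = 27 × 211 / 31 = 5697/31
≈ 183.77

183.77


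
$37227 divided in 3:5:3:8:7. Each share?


Total parts = 3 + 5 + 3 + 8 + 7 = 26
Part 1: 37227 × 3/26 = 4295.42
Part 2: 37227 × 5/26 = 7159.04
Part 3: 37227 × 3/26 = 4295.42
Part 4: 37227 × 8/26 = 11454.46
Part 5: 37227 × 7/26 = 10022.65
= Part 1: $4295.42, Part 2: $7159.04, Part 3: $4295.42, Part 4: $11454.46, Part 5: $10022.65

Part 1: $4295.42, Part 2: $7159.04, Part 3: $4295.42, Part 4: $11454.46, Part 5: $10022.65


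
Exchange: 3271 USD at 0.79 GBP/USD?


Amount × rate = 3271 × 0.79
= 2584.09 GBP

2584.09 GBP


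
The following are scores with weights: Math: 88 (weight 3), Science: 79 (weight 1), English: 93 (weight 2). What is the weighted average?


Numerator = 88×3 + 79×1 + 93×2
= 264 + 79 + 186
= 529
Total weight = 6
Weighted avg = 529/6
= 88.17

88.17


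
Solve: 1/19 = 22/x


Cross multiply: 1 × x = 19 × 22
1x = 418
x = 418 / 1
= 418.00

418.00


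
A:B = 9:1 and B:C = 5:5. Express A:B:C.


Match B: multiply A:B by 5 → 45:5
Multiply B:C by 1 → 5:5
Combined: 45:5:5
GCD = 5
= 9:1:1

9:1:1


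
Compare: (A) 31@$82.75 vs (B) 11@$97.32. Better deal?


Deal A: $82.75/31 = $2.6694/unit
Deal B: $97.32/11 = $8.8473/unit
A is cheaper per unit
= Deal A

Deal A


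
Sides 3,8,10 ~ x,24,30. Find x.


Scale factor = 24/8 = 3
Missing side = 3 × 3
= 9.0

9.0


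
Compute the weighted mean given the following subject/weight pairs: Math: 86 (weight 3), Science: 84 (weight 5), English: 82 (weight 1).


Numerator = 86×3 + 84×5 + 82×1
= 258 + 420 + 82
= 760
Total weight = 9
Weighted avg = 760/9
= 84.44

84.44


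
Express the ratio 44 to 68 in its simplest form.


GCD(44, 68) = 4
44/4 : 68/4
= 11:17

11:17


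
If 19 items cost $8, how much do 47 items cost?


Direct proportion: y/x = constant
k = 8/19 ≈ 0.4211
y₂ = k × 47 = 8 × 47 / 19 = 376/19
≈ 19.79

19.79


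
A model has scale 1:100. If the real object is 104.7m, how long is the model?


Model size = real / scale
= 104.7 / 100
= 1.0470 m

1.0470 m


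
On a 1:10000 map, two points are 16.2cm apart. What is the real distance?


Real distance = map distance × scale
= 16.2cm × 10000
= 162000 cm = 1620.0 m
= 1.620 km

1.620 km


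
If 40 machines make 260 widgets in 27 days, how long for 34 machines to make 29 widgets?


Days ∝ work / workers, so d₂ = d₁ × (m₁/m₂) × (w₂/w₁)
Workers factor (inverse): 40/34 ≈ 1.1765
Work factor (direct): 29/260 ≈ 0.1115
d₂ = 27 × 40/34 × 29/260 = (27 × 40 × 29) / (34 × 260) = 31320/8840
≈ 3.54 days

3.54 days


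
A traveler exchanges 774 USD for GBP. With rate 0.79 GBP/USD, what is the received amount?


Amount × rate = 774 × 0.79
= 611.46 GBP

611.46 GBP


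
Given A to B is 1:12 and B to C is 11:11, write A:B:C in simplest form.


Match B: multiply A:B by 11 → 11:132
Multiply B:C by 12 → 132:132
Combined: 11:132:132
GCD = 11
= 1:12:12

1:12:12


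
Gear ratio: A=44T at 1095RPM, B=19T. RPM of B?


Gear ratio = 44:19 = 44:19
RPM_B = RPM_A × (teeth_A / teeth_B)
= 1095 × (44/19)
= 2535.8 RPM

2535.8 RPM


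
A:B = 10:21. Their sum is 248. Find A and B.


Let A = 10k, B = 21k.
10k + 21k = 248
31k = 248 → k = 248/31 = 8
A = 10×8 = 80, B = 21×8 = 168
= A = 80, B = 168

A = 80, B = 168


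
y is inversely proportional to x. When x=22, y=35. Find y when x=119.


Inverse proportion: x × y = constant
k = 22 × 35 = 770
y₂ = k / 119 = 770 / 119
= 6.47

6.47


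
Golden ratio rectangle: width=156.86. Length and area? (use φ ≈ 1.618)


φ = (1 + √5) / 2 ≈ 1.618
Length = width × φ = 156.86 × 1.618 = 253.79948
≈ 253.80
Area = width × length = 156.86 × 253.79948 = 39810.9864328 ≈ 39810.99
= Length: 253.80, Area: 39810.99

Length: 253.80, Area: 39810.99


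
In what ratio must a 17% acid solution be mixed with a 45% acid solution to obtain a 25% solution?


Let x parts of 17% mix with y parts of 45%.
17x + 45y = 25(x + y)
17x + 45y = 25x + 25y
x(17 - 25) = y(25 - 45)
x/y = (45 - 25)/(25 - 17) = 20/8
Simplify: 5:2
= 5:2

5:2


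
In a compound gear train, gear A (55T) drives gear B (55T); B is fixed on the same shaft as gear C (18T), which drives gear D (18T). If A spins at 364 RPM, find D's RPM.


Stage 1: RPM_B = RPM_A × t_A/t_B = 364 × 55/55 = 20020/55 = 364.00
B and C share a shaft → RPM_C = RPM_B
Stage 2: RPM_D = RPM_C × t_C/t_D = RPM_A × (t_A×t_C)/(t_B×t_D)
Overall ratio = (55×18)/(55×18) = 990/990
RPM_D = 364 × 990/990 = 360360/990
= 364.00 RPM

364.00 RPM


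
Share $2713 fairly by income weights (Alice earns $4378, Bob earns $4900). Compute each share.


Total income = 4378 + 4900 = $9278
Alice: $2713 × 4378/9278 = $1280.18
Bob: $2713 × 4900/9278 = $1432.82
= Alice: $1280.18, Bob: $1432.82

Alice: $1280.18, Bob: $1432.82


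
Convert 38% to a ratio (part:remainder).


38% means 38 parts out of 100; remainder = 62
Part : remainder = 38:62
GCD = 2
= 19:31

19:31


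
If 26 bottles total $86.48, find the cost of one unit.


Unit rate = total / quantity
= 86.48 / 26
= $3.33 per unit

$3.33 per unit


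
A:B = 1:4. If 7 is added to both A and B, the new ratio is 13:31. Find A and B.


Let A = 1k, B = 4k.
(1k + 7) / (4k + 7) = 13/31
Cross-multiply: 31(1k + 7) = 13(4k + 7)
31k + 217 = 52k + 91
31k - 52k = 91 - 217
-21k = -126
k = -126/-21 = 6
A = 1×6 = 6, B = 4×6 = 24
= A = 6, B = 24

A = 6, B = 24


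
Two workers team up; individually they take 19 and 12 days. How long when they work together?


Rate of A = 1/19 per day
Rate of B = 1/12 per day
Combined rate = 1/19 + 1/12 = 31/228 ≈ 0.1360 per day
Days = 1 / combined rate = 228/31
≈ 7.35 days

7.35 days


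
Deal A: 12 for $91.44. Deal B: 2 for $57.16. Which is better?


Deal A: $91.44/12 = $7.6200/unit
Deal B: $57.16/2 = $28.5800/unit
A is cheaper per unit
= Deal A

Deal A


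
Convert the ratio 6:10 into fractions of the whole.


Total parts = 6 + 10 = 16
First part: 6/16 = 3/8
Second part: 10/16 = 5/8
= 3/8 and 5/8

3/8 and 5/8


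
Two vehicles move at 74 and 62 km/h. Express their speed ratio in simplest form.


Ratio = 74:62
GCD = 2
Simplified = 37:31
Time ratio (same distance) = 31:37
Speed ratio = 37:31

37:31


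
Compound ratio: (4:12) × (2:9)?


Compound ratio = (4×2) : (12×9)
= 8:108
GCD = 4
= 2:27

2:27


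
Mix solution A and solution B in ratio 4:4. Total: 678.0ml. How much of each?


Total parts = 4 + 4 = 8
solution A: 678.0 × 4/8 = 339.0ml
solution B: 678.0 × 4/8 = 339.0ml
= 339.0ml and 339.0ml

339.0ml and 339.0ml


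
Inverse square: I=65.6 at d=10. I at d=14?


I₁d₁² = I₂d₂²
I₂ = I₁ × (d₁/d₂)²
= 65.6 × (10/14)²
= 65.6 × 100/196
= 6560/196
≈ 33.4694

33.4694


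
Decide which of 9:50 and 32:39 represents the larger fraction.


9/50 = 0.1800
32/39 = 0.8205
0.1800 < 0.8205, so 9:50 is less
= 32:39

32:39


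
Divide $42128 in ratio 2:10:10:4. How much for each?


Total parts = 2 + 10 + 10 + 4 = 26
Part 1: 42128 × 2/26 = 3240.62
Part 2: 42128 × 10/26 = 16203.08
Part 3: 42128 × 10/26 = 16203.08
Part 4: 42128 × 4/26 = 6481.23
= Part 1: $3240.62, Part 2: $16203.08, Part 3: $16203.08, Part 4: $6481.23

Part 1: $3240.62, Part 2: $16203.08, Part 3: $16203.08, Part 4: $6481.23


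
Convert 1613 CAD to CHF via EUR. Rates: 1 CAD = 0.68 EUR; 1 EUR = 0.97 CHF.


Step 1: 1613 CAD × 0.68 = 1096.84 EUR
Step 2: 1096.84 EUR × 0.97 = 1063.93 CHF
Implied rate CAD→CHF = 0.68 × 0.97 = 0.6596
= 1063.93 CHF

1063.93 CHF


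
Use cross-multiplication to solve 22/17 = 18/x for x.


Cross multiply: 22 × x = 17 × 18
22x = 306
x = 306 / 22
= 13.91

13.91


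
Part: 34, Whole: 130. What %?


Percentage = (part / whole) × 100
= (34 / 130) × 100
≈ 26.15%

26.15%


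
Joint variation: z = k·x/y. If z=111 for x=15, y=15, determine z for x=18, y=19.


z = k·x/y
Solve for k using the known point: k = z·y/x = 111×15/15 = 1665/15 = 111.0000
Now evaluate at x=18, y=19:
z = k × 18 / 19 = (1665 × 18) / (15 × 19) = 29970/285
≈ 105.1579

105.1579
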